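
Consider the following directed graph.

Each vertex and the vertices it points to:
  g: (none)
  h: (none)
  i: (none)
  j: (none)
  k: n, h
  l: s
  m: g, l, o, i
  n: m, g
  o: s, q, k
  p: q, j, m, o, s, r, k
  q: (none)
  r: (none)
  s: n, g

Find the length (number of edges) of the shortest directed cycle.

For each vertex v, BFS finds the shortest path from v back to v.
The shortest such closed walk is m → o → k → n → m, length 4.

4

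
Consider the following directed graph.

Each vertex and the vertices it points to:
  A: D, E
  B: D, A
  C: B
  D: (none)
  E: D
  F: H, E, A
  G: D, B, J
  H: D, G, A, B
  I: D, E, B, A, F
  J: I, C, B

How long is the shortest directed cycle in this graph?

5

For each vertex v, BFS finds the shortest path from v back to v.
The shortest such closed walk is F → H → G → J → I → F, length 5.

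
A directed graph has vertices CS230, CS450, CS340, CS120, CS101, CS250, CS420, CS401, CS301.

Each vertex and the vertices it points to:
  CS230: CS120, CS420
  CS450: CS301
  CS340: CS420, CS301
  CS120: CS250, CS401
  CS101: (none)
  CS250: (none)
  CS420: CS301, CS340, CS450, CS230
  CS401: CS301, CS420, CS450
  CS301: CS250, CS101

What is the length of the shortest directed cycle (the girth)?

2

For each vertex v, BFS finds the shortest path from v back to v.
The shortest such closed walk is CS230 → CS420 → CS230, length 2.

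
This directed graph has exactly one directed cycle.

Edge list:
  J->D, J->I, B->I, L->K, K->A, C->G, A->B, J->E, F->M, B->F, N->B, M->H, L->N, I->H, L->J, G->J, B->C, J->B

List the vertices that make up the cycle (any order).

DFS with gray/black marking from J:
J gray
  E gray
  E black
  B gray
    F gray
      M gray
        H gray
        H black
      M black
    F black
    C gray
      G gray
        G→J: J is gray → back edge
Back edge closes the cycle J → B → C → G → J; its vertices are {B, C, G, J}.

B, C, G, J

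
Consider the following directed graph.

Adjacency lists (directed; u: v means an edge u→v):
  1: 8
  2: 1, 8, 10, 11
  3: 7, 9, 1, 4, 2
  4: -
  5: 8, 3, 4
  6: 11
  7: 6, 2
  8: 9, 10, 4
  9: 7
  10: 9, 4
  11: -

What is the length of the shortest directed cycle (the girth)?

For each vertex v, BFS finds the shortest path from v back to v.
The shortest such closed walk is 7 → 2 → 8 → 9 → 7, length 4.

4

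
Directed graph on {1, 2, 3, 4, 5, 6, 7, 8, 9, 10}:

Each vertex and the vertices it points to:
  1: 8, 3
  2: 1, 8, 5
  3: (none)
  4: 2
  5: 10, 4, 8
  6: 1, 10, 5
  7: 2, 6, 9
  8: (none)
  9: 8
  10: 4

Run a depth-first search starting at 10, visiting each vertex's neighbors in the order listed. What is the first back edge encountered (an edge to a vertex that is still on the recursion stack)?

5→10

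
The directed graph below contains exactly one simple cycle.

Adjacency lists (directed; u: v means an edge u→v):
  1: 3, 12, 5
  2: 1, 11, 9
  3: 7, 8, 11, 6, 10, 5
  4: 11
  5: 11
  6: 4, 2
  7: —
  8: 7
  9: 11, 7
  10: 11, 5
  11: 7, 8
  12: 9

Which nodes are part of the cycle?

DFS with gray/black marking from 6:
6 gray
  4 gray
    11 gray
      7 gray
      7 black
      8 gray
        8→7: 7 black — skip
      8 black
    11 black
  4 black
  2 gray
    1 gray
      3 gray
        3→7: 7 black — skip
        3→8: 8 black — skip
        3→11: 11 black — skip
        3→6: 6 is gray → back edge
Back edge closes the cycle 6 → 2 → 1 → 3 → 6; its vertices are {1, 2, 3, 6}.

1, 2, 3, 6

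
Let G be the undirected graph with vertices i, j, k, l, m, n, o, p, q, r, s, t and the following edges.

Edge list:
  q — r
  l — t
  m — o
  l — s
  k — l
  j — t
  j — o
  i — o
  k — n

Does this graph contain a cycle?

No

DFS, tracking each vertex's parent; an edge to a visited non-parent vertex closes a cycle.
Start from r:
visit r (parent –)
  visit q (parent r)
    q–r: parent, skip
visit i (parent –)
  visit o (parent i)
    visit m (parent o)
      m–o: parent, skip
    visit j (parent o)
      visit t (parent j)
        visit l (parent t)
          visit k (parent l)
            k–l: parent, skip
            visit n (parent k)
              n–k: parent, skip
          l–t: parent, skip
          visit s (parent l)
            s–l: parent, skip
        t–j: parent, skip
      j–o: parent, skip
    o–i: parent, skip
visit p (parent –)
No non-parent visited neighbor found — the graph is a forest.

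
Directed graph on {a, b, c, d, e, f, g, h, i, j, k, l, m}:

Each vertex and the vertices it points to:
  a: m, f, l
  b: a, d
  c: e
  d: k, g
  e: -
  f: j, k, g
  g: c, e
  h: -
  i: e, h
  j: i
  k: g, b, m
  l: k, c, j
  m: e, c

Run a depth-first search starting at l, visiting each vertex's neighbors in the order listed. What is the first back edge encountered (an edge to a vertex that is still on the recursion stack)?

f→k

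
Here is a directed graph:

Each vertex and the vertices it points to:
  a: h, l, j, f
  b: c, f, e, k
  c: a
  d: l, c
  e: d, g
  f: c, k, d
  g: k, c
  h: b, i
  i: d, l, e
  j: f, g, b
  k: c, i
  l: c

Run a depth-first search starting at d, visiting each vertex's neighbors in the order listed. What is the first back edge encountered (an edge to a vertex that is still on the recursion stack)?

DFS from d (visiting each vertex's neighbors in the order listed); mark gray on enter, black on exit:
d gray
  l gray
    c gray
      a gray
        h gray
          b gray
            b→c: c is gray → back edge
First back edge: b → c.

b→c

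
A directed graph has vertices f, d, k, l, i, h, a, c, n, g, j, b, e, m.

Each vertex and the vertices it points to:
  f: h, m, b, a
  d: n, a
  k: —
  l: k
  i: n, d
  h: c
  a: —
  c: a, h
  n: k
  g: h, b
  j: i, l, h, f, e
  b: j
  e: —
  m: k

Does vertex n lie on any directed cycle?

n lies on a cycle iff there is a path from n back to itself.
Exploring from n, it never reaches itself; equivalently, its strongly connected component is a singleton.

No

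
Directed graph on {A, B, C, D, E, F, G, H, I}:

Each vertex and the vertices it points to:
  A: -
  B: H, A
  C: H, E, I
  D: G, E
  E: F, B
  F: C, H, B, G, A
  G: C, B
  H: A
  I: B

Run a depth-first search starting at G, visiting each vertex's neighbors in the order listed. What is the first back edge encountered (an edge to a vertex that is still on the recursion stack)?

DFS from G (visiting each vertex's neighbors in the order listed); mark gray on enter, black on exit:
G gray
  C gray
    H gray
      A gray
      A black
    H black
    E gray
      F gray
        F→C: C is gray → back edge
First back edge: F → C.

F->C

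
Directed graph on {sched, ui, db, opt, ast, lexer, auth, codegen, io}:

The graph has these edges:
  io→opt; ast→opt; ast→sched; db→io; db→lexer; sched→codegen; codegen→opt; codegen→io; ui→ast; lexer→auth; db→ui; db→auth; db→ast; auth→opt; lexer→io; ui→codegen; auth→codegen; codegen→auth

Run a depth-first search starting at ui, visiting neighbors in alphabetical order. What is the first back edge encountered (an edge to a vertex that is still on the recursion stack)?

auth→codegen

DFS from ui (visiting neighbors in alphabetical order); mark gray on enter, black on exit:
ui gray
  ast gray
    opt gray
    opt black
    sched gray
      codegen gray
        auth gray
          auth→codegen: codegen is gray → back edge
First back edge: auth → codegen.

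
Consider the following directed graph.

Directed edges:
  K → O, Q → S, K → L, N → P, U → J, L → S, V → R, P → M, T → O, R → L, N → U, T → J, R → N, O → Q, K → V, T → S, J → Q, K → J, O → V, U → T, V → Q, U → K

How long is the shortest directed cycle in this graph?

For each vertex v, BFS finds the shortest path from v back to v.
The shortest such closed walk is R → N → U → K → V → R, length 5.

5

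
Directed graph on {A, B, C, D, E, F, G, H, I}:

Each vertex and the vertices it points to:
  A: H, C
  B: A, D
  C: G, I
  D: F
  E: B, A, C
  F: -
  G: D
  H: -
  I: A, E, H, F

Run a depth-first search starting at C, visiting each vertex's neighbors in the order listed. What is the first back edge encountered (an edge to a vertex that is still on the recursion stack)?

DFS from C (visiting each vertex's neighbors in the order listed); mark gray on enter, black on exit:
C gray
  G gray
    D gray
      F gray
      F black
    D black
  G black
  I gray
    A gray
      H gray
      H black
      A→C: C is gray → back edge
First back edge: A → C.

A→C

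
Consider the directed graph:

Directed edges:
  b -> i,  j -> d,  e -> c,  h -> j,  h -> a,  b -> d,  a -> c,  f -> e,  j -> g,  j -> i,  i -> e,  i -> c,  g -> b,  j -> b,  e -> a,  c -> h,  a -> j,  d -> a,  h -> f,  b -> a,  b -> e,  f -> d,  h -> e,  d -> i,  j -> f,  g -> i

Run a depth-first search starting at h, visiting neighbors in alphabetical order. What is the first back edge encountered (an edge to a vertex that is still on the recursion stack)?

c→h

DFS from h (visiting neighbors in alphabetical order); mark gray on enter, black on exit:
h gray
  a gray
    c gray
      c→h: h is gray → back edge
First back edge: c → h.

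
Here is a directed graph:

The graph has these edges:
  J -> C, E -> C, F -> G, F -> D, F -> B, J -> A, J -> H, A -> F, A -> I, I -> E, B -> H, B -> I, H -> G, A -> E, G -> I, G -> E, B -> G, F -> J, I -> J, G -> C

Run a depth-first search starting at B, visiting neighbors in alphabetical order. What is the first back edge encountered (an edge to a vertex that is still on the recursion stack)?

F->B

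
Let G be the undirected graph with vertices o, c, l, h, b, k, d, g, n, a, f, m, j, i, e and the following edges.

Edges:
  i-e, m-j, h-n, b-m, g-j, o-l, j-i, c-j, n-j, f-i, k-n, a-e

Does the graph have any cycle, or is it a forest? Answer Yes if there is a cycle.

No

DFS, tracking each vertex's parent; an edge to a visited non-parent vertex closes a cycle.
Start from h:
visit h (parent –)
  visit n (parent h)
    visit j (parent n)
      j–n: parent, skip
      visit g (parent j)
        g–j: parent, skip
      visit m (parent j)
        m–j: parent, skip
        visit b (parent m)
          b–m: parent, skip
      visit i (parent j)
        visit e (parent i)
          e–i: parent, skip
          visit a (parent e)
            a–e: parent, skip
        i–j: parent, skip
        visit f (parent i)
          f–i: parent, skip
      visit c (parent j)
        c–j: parent, skip
    n–h: parent, skip
    visit k (parent n)
      k–n: parent, skip
visit o (parent –)
  visit l (parent o)
    l–o: parent, skip
visit d (parent –)
No non-parent visited neighbor found — the graph is a forest.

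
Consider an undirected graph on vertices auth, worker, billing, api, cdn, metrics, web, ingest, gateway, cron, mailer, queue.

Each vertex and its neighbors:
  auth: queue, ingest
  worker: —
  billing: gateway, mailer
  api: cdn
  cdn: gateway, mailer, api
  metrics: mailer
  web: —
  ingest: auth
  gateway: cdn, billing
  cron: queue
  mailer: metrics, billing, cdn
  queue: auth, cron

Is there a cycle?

DFS, tracking each vertex's parent; an edge to a visited non-parent vertex closes a cycle.
Start from cdn:
visit cdn (parent –)
  visit gateway (parent cdn)
    gateway–cdn: parent, skip
    visit billing (parent gateway)
      billing–gateway: parent, skip
      visit mailer (parent billing)
        visit metrics (parent mailer)
          metrics–mailer: parent, skip
        mailer–billing: parent, skip
        mailer–cdn: cdn visited and ≠ parent → cycle
Cycle: cdn – gateway – billing – mailer – cdn.

Yes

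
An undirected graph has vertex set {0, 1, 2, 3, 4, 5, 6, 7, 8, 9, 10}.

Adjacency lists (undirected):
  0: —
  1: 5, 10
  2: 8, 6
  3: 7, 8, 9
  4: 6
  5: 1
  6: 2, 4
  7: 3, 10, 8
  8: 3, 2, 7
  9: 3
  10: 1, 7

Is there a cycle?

Yes

DFS, tracking each vertex's parent; an edge to a visited non-parent vertex closes a cycle.
Start from 8:
visit 8 (parent –)
  visit 3 (parent 8)
    visit 7 (parent 3)
      7–3: parent, skip
      visit 10 (parent 7)
        visit 1 (parent 10)
          visit 5 (parent 1)
            5–1: parent, skip
          1–10: parent, skip
        10–7: parent, skip
      7–8: 8 visited and ≠ parent → cycle
Cycle: 8 – 3 – 7 – 8.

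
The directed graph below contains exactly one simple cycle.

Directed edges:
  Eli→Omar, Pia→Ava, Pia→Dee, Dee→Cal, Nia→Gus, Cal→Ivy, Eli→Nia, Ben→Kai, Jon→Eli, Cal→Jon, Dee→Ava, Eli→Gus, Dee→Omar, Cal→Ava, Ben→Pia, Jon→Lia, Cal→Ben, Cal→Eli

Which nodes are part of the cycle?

DFS with gray/black marking from Cal:
Cal gray
  Eli gray
    Nia gray
      Gus gray
      Gus black
    Nia black
    Omar gray
    Omar black
    Eli→Gus: Gus black — skip
  Eli black
  Jon gray
    Jon→Eli: Eli black — skip
    Lia gray
    Lia black
  Jon black
  Ava gray
  Ava black
  Ivy gray
  Ivy black
  Ben gray
    Kai gray
    Kai black
    Pia gray
      Dee gray
        Dee→Omar: Omar black — skip
        Dee→Ava: Ava black — skip
        Dee→Cal: Cal is gray → back edge
Back edge closes the cycle Cal → Ben → Pia → Dee → Cal; its vertices are {Ben, Cal, Dee, Pia}.

Ben, Cal, Dee, Pia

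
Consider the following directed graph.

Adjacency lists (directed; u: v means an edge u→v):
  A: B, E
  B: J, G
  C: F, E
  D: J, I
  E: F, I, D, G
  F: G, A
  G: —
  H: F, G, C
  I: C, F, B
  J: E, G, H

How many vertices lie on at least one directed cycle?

A vertex is on a directed cycle iff it belongs to a strongly connected component of size ≥ 2 (or has a self-loop).
The vertices on cycles are {A, B, C, D, E, F, H, I, J} — 9 in total.

9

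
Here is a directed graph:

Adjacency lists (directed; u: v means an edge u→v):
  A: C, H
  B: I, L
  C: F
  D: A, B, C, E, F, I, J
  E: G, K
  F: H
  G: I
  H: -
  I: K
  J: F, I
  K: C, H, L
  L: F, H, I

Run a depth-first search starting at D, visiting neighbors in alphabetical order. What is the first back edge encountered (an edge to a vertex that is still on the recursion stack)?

L->I

DFS from D (visiting neighbors in alphabetical order); mark gray on enter, black on exit:
D gray
  A gray
    C gray
      F gray
        H gray
        H black
      F black
    C black
    A→H: H black — skip
  A black
  B gray
    I gray
      K gray
        K→C: C black — skip
        K→H: H black — skip
        L gray
          L→F: F black — skip
          L→H: H black — skip
          L→I: I is gray → back edge
First back edge: L → I.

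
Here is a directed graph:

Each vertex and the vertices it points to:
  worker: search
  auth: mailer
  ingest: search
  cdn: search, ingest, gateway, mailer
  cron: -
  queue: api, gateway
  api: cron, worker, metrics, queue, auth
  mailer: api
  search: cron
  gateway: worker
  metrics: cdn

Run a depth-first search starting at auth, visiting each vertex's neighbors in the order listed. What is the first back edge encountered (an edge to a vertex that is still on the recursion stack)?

DFS from auth (visiting each vertex's neighbors in the order listed); mark gray on enter, black on exit:
auth gray
  mailer gray
    api gray
      cron gray
      cron black
      worker gray
        search gray
          search→cron: cron black — skip
        search black
      worker black
      metrics gray
        cdn gray
          cdn→search: search black — skip
          ingest gray
            ingest→search: search black — skip
          ingest black
          gateway gray
            gateway→worker: worker black — skip
          gateway black
          cdn→mailer: mailer is gray → back edge
First back edge: cdn → mailer.

cdn->mailer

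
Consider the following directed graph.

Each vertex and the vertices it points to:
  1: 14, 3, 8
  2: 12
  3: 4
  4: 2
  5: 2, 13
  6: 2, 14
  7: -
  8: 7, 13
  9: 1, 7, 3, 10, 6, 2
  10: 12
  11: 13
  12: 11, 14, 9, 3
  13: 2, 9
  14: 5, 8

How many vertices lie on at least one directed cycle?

13

A vertex is on a directed cycle iff it belongs to a strongly connected component of size ≥ 2 (or has a self-loop).
The vertices on cycles are {1, 2, 3, 4, 5, 6, 8, 9, 10, 11, 12, 13, 14} — 13 in total.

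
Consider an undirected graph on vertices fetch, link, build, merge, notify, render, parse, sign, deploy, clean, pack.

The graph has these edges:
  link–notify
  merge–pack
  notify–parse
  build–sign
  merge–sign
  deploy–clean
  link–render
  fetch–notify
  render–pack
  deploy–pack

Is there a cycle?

DFS, tracking each vertex's parent; an edge to a visited non-parent vertex closes a cycle.
Start from merge:
visit merge (parent –)
  visit pack (parent merge)
    visit deploy (parent pack)
      visit clean (parent deploy)
        clean–deploy: parent, skip
      deploy–pack: parent, skip
    pack–merge: parent, skip
    visit render (parent pack)
      render–pack: parent, skip
      visit link (parent render)
        visit notify (parent link)
          visit parse (parent notify)
            parse–notify: parent, skip
          visit fetch (parent notify)
            fetch–notify: parent, skip
          notify–link: parent, skip
        link–render: parent, skip
  visit sign (parent merge)
    sign–merge: parent, skip
    visit build (parent sign)
      build–sign: parent, skip
No non-parent visited neighbor found — the graph is a forest.

No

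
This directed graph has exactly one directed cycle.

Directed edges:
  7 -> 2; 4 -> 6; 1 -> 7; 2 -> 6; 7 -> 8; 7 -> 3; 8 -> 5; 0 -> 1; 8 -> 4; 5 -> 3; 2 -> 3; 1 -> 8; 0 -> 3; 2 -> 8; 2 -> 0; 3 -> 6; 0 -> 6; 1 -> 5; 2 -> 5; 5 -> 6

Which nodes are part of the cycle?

DFS with gray/black marking from 1:
1 gray
  8 gray
    4 gray
      6 gray
      6 black
    4 black
    5 gray
      3 gray
        3→6: 6 black — skip
      3 black
      5→6: 6 black — skip
    5 black
  8 black
  1→5: 5 black — skip
  7 gray
    2 gray
      2→8: 8 black — skip
      2→5: 5 black — skip
      2→6: 6 black — skip
      2→3: 3 black — skip
      0 gray
        0→3: 3 black — skip
        0→1: 1 is gray → back edge
Back edge closes the cycle 1 → 7 → 2 → 0 → 1; its vertices are {0, 1, 2, 7}.

0, 1, 2, 7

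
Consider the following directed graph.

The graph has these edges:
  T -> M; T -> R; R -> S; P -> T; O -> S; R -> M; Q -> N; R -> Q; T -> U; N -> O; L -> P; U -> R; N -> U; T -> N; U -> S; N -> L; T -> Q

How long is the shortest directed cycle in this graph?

For each vertex v, BFS finds the shortest path from v back to v.
The shortest such closed walk is T → N → L → P → T, length 4.

4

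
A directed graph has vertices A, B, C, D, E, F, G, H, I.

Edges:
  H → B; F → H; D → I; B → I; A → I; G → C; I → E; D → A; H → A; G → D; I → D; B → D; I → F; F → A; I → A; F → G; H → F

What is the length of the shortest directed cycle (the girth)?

2

For each vertex v, BFS finds the shortest path from v back to v.
The shortest such closed walk is H → F → H, length 2.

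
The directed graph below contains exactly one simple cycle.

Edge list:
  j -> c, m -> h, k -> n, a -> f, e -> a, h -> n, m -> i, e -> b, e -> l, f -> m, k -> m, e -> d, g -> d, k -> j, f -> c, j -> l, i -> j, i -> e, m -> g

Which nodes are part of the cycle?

DFS with gray/black marking from m:
m gray
  g gray
    d gray
    d black
  g black
  i gray
    e gray
      e→d: d black — skip
      l gray
      l black
      a gray
        f gray
          c gray
          c black
          f→m: m is gray → back edge
Back edge closes the cycle m → i → e → a → f → m; its vertices are {a, e, f, i, m}.

a, e, f, i, m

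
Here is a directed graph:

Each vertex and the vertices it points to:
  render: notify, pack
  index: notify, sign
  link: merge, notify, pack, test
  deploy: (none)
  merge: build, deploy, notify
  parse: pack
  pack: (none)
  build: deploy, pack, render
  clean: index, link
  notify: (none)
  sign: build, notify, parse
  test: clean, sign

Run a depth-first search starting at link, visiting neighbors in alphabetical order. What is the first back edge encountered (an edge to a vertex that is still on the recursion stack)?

clean→link

DFS from link (visiting neighbors in alphabetical order); mark gray on enter, black on exit:
link gray
  merge gray
    build gray
      deploy gray
      deploy black
      pack gray
      pack black
      render gray
        notify gray
        notify black
        render→pack: pack black — skip
      render black
    build black
    merge→deploy: deploy black — skip
    merge→notify: notify black — skip
  merge black
  link→notify: notify black — skip
  link→pack: pack black — skip
  test gray
    clean gray
      index gray
        index→notify: notify black — skip
        sign gray
          sign→build: build black — skip
          sign→notify: notify black — skip
          parse gray
            parse→pack: pack black — skip
          parse black
        sign black
      index black
      clean→link: link is gray → back edge
First back edge: clean → link.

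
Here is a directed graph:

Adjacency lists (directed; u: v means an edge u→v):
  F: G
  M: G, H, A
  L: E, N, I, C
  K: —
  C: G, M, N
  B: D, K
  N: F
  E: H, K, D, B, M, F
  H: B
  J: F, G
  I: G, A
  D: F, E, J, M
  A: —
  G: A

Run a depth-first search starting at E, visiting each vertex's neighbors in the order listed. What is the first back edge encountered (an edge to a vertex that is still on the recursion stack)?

D→E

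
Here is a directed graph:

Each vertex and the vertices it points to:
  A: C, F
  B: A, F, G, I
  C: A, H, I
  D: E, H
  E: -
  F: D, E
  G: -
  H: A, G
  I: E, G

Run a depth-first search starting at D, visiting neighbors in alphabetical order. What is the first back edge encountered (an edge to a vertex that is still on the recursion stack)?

C→A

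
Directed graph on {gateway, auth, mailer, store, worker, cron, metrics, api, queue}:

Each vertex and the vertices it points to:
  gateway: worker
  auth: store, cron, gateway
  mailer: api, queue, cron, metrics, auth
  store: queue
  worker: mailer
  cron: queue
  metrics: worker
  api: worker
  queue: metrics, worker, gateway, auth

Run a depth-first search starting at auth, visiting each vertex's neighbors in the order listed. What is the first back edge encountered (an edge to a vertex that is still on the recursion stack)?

DFS from auth (visiting each vertex's neighbors in the order listed); mark gray on enter, black on exit:
auth gray
  store gray
    queue gray
      metrics gray
        worker gray
          mailer gray
            api gray
              api→worker: worker is gray → back edge
First back edge: api → worker.

api->worker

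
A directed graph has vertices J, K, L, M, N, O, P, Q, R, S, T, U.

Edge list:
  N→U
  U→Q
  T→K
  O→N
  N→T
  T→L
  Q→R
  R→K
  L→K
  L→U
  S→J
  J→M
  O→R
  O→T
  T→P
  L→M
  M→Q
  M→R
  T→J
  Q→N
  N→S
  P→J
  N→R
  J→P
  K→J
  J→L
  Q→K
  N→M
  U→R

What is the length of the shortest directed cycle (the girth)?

2

For each vertex v, BFS finds the shortest path from v back to v.
The shortest such closed walk is P → J → P, length 2.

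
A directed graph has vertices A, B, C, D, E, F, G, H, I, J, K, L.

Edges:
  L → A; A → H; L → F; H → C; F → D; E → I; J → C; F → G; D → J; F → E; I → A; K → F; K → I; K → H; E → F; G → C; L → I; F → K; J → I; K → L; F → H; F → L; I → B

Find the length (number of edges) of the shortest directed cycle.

For each vertex v, BFS finds the shortest path from v back to v.
The shortest such closed walk is L → F → L, length 2.

2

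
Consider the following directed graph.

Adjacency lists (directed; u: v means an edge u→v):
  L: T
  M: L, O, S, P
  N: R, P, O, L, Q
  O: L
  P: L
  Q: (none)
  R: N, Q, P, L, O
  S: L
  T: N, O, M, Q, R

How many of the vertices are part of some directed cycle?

8

A vertex is on a directed cycle iff it belongs to a strongly connected component of size ≥ 2 (or has a self-loop).
The vertices on cycles are {L, M, N, O, P, R, S, T} — 8 in total.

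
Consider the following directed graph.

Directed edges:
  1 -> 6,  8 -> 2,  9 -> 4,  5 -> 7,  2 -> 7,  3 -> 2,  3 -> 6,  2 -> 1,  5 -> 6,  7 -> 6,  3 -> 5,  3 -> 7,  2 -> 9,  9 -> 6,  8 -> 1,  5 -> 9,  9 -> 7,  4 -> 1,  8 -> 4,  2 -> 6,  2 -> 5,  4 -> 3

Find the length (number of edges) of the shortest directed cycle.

4

For each vertex v, BFS finds the shortest path from v back to v.
The shortest such closed walk is 4 → 3 → 5 → 9 → 4, length 4.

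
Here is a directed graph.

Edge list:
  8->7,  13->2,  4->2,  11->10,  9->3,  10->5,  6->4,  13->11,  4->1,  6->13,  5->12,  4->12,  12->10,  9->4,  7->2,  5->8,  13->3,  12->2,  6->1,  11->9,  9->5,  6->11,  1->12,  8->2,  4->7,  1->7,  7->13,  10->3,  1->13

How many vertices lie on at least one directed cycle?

A vertex is on a directed cycle iff it belongs to a strongly connected component of size ≥ 2 (or has a self-loop).
The vertices on cycles are {1, 4, 5, 7, 8, 9, 10, 11, 12, 13} — 10 in total.

10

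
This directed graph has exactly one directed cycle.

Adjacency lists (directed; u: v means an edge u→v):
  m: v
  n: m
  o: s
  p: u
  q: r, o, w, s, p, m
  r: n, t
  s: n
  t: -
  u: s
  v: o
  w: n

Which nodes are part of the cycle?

m, n, o, s, v

DFS with gray/black marking from m:
m gray
  v gray
    o gray
      s gray
        n gray
          n→m: m is gray → back edge
Back edge closes the cycle m → v → o → s → n → m; its vertices are {m, n, o, s, v}.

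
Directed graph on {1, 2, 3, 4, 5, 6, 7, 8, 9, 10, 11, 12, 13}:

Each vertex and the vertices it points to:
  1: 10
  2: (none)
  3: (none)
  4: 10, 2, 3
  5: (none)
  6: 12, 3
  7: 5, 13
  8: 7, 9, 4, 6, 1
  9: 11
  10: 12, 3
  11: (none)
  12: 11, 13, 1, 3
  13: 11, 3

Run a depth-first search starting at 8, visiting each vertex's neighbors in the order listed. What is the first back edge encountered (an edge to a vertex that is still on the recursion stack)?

1→10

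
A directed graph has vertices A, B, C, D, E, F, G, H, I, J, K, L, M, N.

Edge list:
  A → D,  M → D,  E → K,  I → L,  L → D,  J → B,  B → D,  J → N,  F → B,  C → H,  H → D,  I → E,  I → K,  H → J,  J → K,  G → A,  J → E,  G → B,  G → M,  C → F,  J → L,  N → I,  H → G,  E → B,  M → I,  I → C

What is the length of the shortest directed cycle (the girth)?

5

For each vertex v, BFS finds the shortest path from v back to v.
The shortest such closed walk is C → H → J → N → I → C, length 5.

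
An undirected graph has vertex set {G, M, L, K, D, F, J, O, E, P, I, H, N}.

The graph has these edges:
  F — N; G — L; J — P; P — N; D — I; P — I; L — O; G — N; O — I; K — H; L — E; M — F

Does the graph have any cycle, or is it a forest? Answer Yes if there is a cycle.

Yes

DFS, tracking each vertex's parent; an edge to a visited non-parent vertex closes a cycle.
Start from I:
visit I (parent –)
  visit D (parent I)
    D–I: parent, skip
  visit P (parent I)
    P–I: parent, skip
    visit N (parent P)
      visit G (parent N)
        G–N: parent, skip
        visit L (parent G)
          visit O (parent L)
            O–L: parent, skip
            O–I: I visited and ≠ parent → cycle
Cycle: I – P – N – G – L – O – I.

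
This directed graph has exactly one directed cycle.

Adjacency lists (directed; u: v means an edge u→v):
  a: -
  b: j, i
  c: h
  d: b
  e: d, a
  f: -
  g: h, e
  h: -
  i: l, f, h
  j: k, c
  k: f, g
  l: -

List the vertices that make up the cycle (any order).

b, d, e, g, j, k

DFS with gray/black marking from e:
e gray
  d gray
    b gray
      j gray
        k gray
          f gray
          f black
          g gray
            h gray
            h black
            g→e: e is gray → back edge
Back edge closes the cycle e → d → b → j → k → g → e; its vertices are {b, d, e, g, j, k}.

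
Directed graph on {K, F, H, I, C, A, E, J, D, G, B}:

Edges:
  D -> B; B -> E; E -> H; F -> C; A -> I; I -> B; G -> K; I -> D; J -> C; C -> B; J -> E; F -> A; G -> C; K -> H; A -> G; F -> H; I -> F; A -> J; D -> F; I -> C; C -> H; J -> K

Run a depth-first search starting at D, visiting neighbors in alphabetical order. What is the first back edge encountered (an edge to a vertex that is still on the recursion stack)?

DFS from D (visiting neighbors in alphabetical order); mark gray on enter, black on exit:
D gray
  B gray
    E gray
      H gray
      H black
    E black
  B black
  F gray
    A gray
      G gray
        C gray
          C→B: B black — skip
          C→H: H black — skip
        C black
        K gray
          K→H: H black — skip
        K black
      G black
      I gray
        I→B: B black — skip
        I→C: C black — skip
        I→D: D is gray → back edge
First back edge: I → D.

I→D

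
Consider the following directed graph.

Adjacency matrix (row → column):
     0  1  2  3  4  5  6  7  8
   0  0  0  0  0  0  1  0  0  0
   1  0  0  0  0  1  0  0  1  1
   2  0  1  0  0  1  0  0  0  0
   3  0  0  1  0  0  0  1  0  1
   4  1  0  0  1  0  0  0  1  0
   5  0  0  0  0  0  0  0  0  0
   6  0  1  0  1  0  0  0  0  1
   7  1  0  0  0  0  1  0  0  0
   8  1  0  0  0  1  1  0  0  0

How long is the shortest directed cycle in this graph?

2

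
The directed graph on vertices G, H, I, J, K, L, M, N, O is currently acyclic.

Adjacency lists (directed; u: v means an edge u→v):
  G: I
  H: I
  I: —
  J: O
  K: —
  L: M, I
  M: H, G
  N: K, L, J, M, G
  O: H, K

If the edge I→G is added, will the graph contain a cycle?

Yes

Adding I→G creates a cycle iff G can already reach I.
Path from G: G → I.
So G → … → I → G is a cycle.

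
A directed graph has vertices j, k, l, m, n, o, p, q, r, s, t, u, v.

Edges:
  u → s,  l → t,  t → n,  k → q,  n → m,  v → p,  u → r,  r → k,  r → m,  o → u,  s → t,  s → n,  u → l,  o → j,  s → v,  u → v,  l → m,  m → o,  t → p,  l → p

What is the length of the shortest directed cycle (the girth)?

4

For each vertex v, BFS finds the shortest path from v back to v.
The shortest such closed walk is u → r → m → o → u, length 4.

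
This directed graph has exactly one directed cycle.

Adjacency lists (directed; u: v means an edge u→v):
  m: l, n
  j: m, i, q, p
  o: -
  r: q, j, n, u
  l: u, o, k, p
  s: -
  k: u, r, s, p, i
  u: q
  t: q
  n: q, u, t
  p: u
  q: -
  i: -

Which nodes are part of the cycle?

j, k, l, m, r

DFS with gray/black marking from j:
j gray
  m gray
    l gray
      u gray
        q gray
        q black
      u black
      o gray
      o black
      k gray
        k→u: u black — skip
        r gray
          r→q: q black — skip
          r→j: j is gray → back edge
Back edge closes the cycle j → m → l → k → r → j; its vertices are {j, k, l, m, r}.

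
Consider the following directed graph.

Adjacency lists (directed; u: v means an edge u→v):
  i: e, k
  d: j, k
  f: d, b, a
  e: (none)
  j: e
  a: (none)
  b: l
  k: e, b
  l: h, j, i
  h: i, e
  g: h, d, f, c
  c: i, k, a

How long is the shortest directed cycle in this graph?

For each vertex v, BFS finds the shortest path from v back to v.
The shortest such closed walk is b → l → i → k → b, length 4.

4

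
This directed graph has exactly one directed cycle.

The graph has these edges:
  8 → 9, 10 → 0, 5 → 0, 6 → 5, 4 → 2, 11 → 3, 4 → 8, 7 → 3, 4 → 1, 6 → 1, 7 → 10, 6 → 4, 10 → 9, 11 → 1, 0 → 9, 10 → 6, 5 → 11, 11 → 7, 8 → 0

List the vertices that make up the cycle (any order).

DFS with gray/black marking from 6:
6 gray
  5 gray
    11 gray
      3 gray
      3 black
      1 gray
      1 black
      7 gray
        7→3: 3 black — skip
        10 gray
          10→6: 6 is gray → back edge
Back edge closes the cycle 6 → 5 → 11 → 7 → 10 → 6; its vertices are {5, 6, 7, 10, 11}.

5, 6, 7, 10, 11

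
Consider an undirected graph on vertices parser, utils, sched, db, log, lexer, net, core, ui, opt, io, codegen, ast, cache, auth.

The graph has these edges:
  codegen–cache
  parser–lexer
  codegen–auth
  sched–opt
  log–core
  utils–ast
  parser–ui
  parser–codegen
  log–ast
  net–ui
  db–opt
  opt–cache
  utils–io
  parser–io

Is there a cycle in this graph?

DFS, tracking each vertex's parent; an edge to a visited non-parent vertex closes a cycle.
Start from opt:
visit opt (parent –)
  visit cache (parent opt)
    cache–opt: parent, skip
    visit codegen (parent cache)
      codegen–cache: parent, skip
      visit parser (parent codegen)
        parser–codegen: parent, skip
        visit io (parent parser)
          visit utils (parent io)
            utils–io: parent, skip
            visit ast (parent utils)
              ast–utils: parent, skip
              visit log (parent ast)
                visit core (parent log)
                  core–log: parent, skip
                log–ast: parent, skip
          io–parser: parent, skip
        visit lexer (parent parser)
          lexer–parser: parent, skip
        visit ui (parent parser)
          visit net (parent ui)
            net–ui: parent, skip
          ui–parser: parent, skip
      visit auth (parent codegen)
        auth–codegen: parent, skip
  visit sched (parent opt)
    sched–opt: parent, skip
  visit db (parent opt)
    db–opt: parent, skip
No non-parent visited neighbor found — the graph is a forest.

No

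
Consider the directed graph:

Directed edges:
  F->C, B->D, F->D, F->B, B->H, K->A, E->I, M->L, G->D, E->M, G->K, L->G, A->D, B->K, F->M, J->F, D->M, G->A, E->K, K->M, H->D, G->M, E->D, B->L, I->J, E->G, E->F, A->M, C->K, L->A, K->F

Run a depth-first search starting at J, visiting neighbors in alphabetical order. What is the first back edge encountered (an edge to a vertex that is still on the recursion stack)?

A->D

DFS from J (visiting neighbors in alphabetical order); mark gray on enter, black on exit:
J gray
  F gray
    B gray
      D gray
        M gray
          L gray
            A gray
              A→D: D is gray → back edge
First back edge: A → D.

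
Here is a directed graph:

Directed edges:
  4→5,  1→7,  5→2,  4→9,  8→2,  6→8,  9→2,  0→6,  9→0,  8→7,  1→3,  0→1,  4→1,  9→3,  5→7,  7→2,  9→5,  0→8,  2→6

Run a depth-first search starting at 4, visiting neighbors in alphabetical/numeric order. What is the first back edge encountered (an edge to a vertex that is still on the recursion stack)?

8->2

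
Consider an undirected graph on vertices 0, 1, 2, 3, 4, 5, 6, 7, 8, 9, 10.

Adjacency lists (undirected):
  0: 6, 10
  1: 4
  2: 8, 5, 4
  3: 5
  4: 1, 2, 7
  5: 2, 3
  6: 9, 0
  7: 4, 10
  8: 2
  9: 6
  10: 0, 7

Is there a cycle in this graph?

No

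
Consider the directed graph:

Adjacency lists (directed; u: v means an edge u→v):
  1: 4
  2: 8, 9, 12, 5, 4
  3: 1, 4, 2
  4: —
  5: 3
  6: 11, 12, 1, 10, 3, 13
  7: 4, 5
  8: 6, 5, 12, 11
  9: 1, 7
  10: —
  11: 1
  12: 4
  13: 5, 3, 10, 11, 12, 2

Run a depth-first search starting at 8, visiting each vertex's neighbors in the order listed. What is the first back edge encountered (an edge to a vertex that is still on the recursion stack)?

2->8

DFS from 8 (visiting each vertex's neighbors in the order listed); mark gray on enter, black on exit:
8 gray
  6 gray
    11 gray
      1 gray
        4 gray
        4 black
      1 black
    11 black
    12 gray
      12→4: 4 black — skip
    12 black
    6→1: 1 black — skip
    10 gray
    10 black
    3 gray
      3→1: 1 black — skip
      3→4: 4 black — skip
      2 gray
        2→8: 8 is gray → back edge
First back edge: 2 → 8.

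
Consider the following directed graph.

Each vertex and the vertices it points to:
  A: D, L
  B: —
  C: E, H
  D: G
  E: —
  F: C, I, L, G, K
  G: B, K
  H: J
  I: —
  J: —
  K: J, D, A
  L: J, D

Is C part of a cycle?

C lies on a cycle iff there is a path from C back to itself.
Exploring from C, it never reaches itself; equivalently, its strongly connected component is a singleton.

No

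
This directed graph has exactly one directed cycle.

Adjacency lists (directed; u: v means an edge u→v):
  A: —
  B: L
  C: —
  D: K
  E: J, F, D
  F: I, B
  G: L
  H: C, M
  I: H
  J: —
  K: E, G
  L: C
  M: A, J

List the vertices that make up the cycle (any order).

DFS with gray/black marking from K:
K gray
  E gray
    J gray
    J black
    F gray
      I gray
        H gray
          C gray
          C black
          M gray
            A gray
            A black
            M→J: J black — skip
          M black
        H black
      I black
      B gray
        L gray
          L→C: C black — skip
        L black
      B black
    F black
    D gray
      D→K: K is gray → back edge
Back edge closes the cycle K → E → D → K; its vertices are {D, E, K}.

D, E, K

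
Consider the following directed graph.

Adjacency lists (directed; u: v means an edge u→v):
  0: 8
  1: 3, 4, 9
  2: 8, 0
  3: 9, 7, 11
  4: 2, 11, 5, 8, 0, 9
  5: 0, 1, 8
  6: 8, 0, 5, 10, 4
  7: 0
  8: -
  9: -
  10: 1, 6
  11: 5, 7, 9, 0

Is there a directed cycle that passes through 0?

No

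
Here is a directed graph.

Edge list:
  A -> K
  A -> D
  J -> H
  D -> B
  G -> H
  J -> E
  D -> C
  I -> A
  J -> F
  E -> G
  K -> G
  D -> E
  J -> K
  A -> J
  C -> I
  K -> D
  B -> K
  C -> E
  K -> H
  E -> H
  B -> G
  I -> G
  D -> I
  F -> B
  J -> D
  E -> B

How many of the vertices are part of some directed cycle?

9

A vertex is on a directed cycle iff it belongs to a strongly connected component of size ≥ 2 (or has a self-loop).
The vertices on cycles are {A, B, C, D, E, F, I, J, K} — 9 in total.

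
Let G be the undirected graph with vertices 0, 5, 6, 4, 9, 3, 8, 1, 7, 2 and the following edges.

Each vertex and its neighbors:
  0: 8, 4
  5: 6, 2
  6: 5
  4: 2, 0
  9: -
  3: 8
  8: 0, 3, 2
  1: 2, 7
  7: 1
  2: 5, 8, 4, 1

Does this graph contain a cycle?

Yes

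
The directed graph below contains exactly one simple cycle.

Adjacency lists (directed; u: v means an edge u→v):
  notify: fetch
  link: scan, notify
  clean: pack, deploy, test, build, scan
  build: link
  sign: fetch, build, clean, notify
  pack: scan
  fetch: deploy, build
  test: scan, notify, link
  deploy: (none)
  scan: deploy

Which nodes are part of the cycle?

link, build, fetch, notify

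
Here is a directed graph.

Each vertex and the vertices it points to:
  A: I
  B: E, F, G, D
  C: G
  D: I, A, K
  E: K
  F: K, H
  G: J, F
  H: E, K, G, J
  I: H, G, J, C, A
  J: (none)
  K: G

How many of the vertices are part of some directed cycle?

7

A vertex is on a directed cycle iff it belongs to a strongly connected component of size ≥ 2 (or has a self-loop).
The vertices on cycles are {A, E, F, G, H, I, K} — 7 in total.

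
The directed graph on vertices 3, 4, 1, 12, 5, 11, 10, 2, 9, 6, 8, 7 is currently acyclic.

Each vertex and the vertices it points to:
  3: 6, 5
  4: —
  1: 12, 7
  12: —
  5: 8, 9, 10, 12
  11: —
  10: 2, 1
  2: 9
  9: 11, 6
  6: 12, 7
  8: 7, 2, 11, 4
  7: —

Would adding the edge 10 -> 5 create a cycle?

Yes

Adding 10→5 creates a cycle iff 5 can already reach 10.
Path from 5: 5 → 10.
So 5 → … → 10 → 5 is a cycle.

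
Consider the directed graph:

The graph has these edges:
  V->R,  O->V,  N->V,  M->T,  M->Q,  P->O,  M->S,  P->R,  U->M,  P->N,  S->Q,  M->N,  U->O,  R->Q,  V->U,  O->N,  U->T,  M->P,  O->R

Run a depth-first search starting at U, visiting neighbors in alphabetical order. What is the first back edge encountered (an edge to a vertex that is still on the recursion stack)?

V->U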